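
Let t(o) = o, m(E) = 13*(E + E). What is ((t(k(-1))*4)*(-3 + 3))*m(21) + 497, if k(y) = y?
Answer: 497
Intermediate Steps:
m(E) = 26*E (m(E) = 13*(2*E) = 26*E)
((t(k(-1))*4)*(-3 + 3))*m(21) + 497 = ((-1*4)*(-3 + 3))*(26*21) + 497 = -4*0*546 + 497 = 0*546 + 497 = 0 + 497 = 497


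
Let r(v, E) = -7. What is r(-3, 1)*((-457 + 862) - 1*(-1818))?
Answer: -15561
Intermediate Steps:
r(-3, 1)*((-457 + 862) - 1*(-1818)) = -7*((-457 + 862) - 1*(-1818)) = -7*(405 + 1818) = -7*2223 = -15561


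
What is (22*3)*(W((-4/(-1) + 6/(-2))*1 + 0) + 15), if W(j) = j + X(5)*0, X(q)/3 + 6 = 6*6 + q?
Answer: 1056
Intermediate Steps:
X(q) = 90 + 3*q (X(q) = -18 + 3*(6*6 + q) = -18 + 3*(36 + q) = -18 + (108 + 3*q) = 90 + 3*q)
W(j) = j (W(j) = j + (90 + 3*5)*0 = j + (90 + 15)*0 = j + 105*0 = j + 0 = j)
(22*3)*(W((-4/(-1) + 6/(-2))*1 + 0) + 15) = (22*3)*(((-4/(-1) + 6/(-2))*1 + 0) + 15) = 66*(((-4*(-1) + 6*(-½))*1 + 0) + 15) = 66*(((4 - 3)*1 + 0) + 15) = 66*((1*1 + 0) + 15) = 66*((1 + 0) + 15) = 66*(1 + 15) = 66*16 = 1056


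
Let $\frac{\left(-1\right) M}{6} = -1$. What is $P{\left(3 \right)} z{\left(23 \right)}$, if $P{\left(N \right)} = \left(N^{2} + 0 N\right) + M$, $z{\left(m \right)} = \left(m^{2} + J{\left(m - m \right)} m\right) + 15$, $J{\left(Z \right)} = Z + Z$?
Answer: $8160$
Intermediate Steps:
$J{\left(Z \right)} = 2 Z$
$z{\left(m \right)} = 15 + m^{2}$ ($z{\left(m \right)} = \left(m^{2} + 2 \left(m - m\right) m\right) + 15 = \left(m^{2} + 2 \cdot 0 m\right) + 15 = \left(m^{2} + 0 m\right) + 15 = \left(m^{2} + 0\right) + 15 = m^{2} + 15 = 15 + m^{2}$)
$M = 6$ ($M = \left(-6\right) \left(-1\right) = 6$)
$P{\left(N \right)} = 6 + N^{2}$ ($P{\left(N \right)} = \left(N^{2} + 0 N\right) + 6 = \left(N^{2} + 0\right) + 6 = N^{2} + 6 = 6 + N^{2}$)
$P{\left(3 \right)} z{\left(23 \right)} = \left(6 + 3^{2}\right) \left(15 + 23^{2}\right) = \left(6 + 9\right) \left(15 + 529\right) = 15 \cdot 544 = 8160$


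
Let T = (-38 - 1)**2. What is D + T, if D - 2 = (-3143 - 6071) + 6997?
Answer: -694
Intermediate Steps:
D = -2215 (D = 2 + ((-3143 - 6071) + 6997) = 2 + (-9214 + 6997) = 2 - 2217 = -2215)
T = 1521 (T = (-39)**2 = 1521)
D + T = -2215 + 1521 = -694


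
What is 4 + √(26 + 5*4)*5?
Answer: 4 + 5*√46 ≈ 37.912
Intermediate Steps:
4 + √(26 + 5*4)*5 = 4 + √(26 + 20)*5 = 4 + √46*5 = 4 + 5*√46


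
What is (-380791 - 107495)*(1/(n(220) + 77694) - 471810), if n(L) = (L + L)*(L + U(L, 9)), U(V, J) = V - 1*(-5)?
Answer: 31503530130107877/136747 ≈ 2.3038e+11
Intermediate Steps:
U(V, J) = 5 + V (U(V, J) = V + 5 = 5 + V)
n(L) = 2*L*(5 + 2*L) (n(L) = (L + L)*(L + (5 + L)) = (2*L)*(5 + 2*L) = 2*L*(5 + 2*L))
(-380791 - 107495)*(1/(n(220) + 77694) - 471810) = (-380791 - 107495)*(1/(2*220*(5 + 2*220) + 77694) - 471810) = -488286*(1/(2*220*(5 + 440) + 77694) - 471810) = -488286*(1/(2*220*445 + 77694) - 471810) = -488286*(1/(195800 + 77694) - 471810) = -488286*(1/273494 - 471810) = -488286*(-129037204139/273494) = 31503530130107877/136747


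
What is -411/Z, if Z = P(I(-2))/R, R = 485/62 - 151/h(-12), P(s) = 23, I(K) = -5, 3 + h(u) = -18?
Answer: -2677939/9982 ≈ -268.28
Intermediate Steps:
h(u) = -21 (h(u) = -3 - 18 = -21)
R = 19547/1302 (R = 485/62 - 151/(-21) = 485*(1/62) - 151*(-1/21) = 485/62 + 151/21 = 19547/1302 ≈ 15.013)
Z = 29946/19547 (Z = 23/(19547/1302) = 23*(1302/19547) = 29946/19547 ≈ 1.5320)
-411/Z = -411/29946/19547 = -411*19547/29946 = -2677939/9982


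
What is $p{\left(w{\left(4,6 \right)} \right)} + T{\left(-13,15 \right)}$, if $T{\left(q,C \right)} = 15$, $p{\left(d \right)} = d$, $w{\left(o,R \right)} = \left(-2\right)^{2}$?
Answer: $19$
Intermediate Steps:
$w{\left(o,R \right)} = 4$
$p{\left(w{\left(4,6 \right)} \right)} + T{\left(-13,15 \right)} = 4 + 15 = 19$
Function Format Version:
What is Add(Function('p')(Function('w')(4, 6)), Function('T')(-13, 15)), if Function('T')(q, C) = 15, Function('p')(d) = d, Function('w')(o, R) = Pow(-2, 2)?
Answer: 19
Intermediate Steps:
Function('w')(o, R) = 4
Add(Function('p')(Function('w')(4, 6)), Function('T')(-13, 15)) = Add(4, 15) = 19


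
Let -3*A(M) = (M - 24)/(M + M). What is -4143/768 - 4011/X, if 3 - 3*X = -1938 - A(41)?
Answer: -1417174897/122232064 ≈ -11.594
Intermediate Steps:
A(M) = -(-24 + M)/(6*M) (A(M) = -(M - 24)/(3*(M + M)) = -(-24 + M)/(3*(2*M)) = -(-24 + M)*1/(2*M)/3 = -(-24 + M)/(6*M))
X = 477469/738 (X = 1 - (-1938 - (24 - 1*41)/(6*41))/3 = 1 - (-1938 - (24 - 41)/(6*41))/3 = 1 - (-1938 - (-17)/(6*41))/3 = 1 - (-1938 - 1*(-17/246))/3 = 1 - (-1938 + 17/246)/3 = 1 - ⅓*(-476731/246) = 1 + 476731/738 = 477469/738 ≈ 646.98)
-4143/768 - 4011/X = -4143/768 - 4011/477469/738 = -4143*1/768 - 4011*738/477469 = -1381/256 - 2960118/477469 = -1417174897/122232064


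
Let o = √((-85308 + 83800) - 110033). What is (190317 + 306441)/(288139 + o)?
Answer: 71567676681/41512097431 - 248379*I*√111541/41512097431 ≈ 1.724 - 0.0019983*I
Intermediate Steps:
o = I*√111541 (o = √(-1508 - 110033) = √(-111541) = I*√111541 ≈ 333.98*I)
(190317 + 306441)/(288139 + o) = (190317 + 306441)/(288139 + I*√111541) = 496758/(288139 + I*√111541)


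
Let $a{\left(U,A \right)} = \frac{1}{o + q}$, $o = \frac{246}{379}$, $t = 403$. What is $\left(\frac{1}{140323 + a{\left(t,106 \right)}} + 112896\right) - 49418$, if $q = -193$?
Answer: $\frac{649360048860733}{10229686644} \approx 63478.0$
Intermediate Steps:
$o = \frac{246}{379}$ ($o = 246 \cdot \frac{1}{379} = \frac{246}{379} \approx 0.64908$)
$a{\left(U,A \right)} = - \frac{379}{72901}$ ($a{\left(U,A \right)} = \frac{1}{\frac{246}{379} - 193} = \frac{1}{- \frac{72901}{379}} = - \frac{379}{72901}$)
$\left(\frac{1}{140323 + a{\left(t,106 \right)}} + 112896\right) - 49418 = \left(\frac{1}{140323 - \frac{379}{72901}} + 112896\right) - 49418 = \left(\frac{1}{\frac{10229686644}{72901}} + 112896\right) - 49418 = \left(\frac{72901}{10229686644} + 112896\right) - 49418 = \frac{1154890703433925}{10229686644} - 49418 = \frac{649360048860733}{10229686644}$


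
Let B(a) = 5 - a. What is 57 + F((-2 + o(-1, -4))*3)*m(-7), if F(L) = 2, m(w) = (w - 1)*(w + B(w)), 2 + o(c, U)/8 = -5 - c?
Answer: -23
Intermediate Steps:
o(c, U) = -56 - 8*c (o(c, U) = -16 + 8*(-5 - c) = -16 + (-40 - 8*c) = -56 - 8*c)
m(w) = -5 + 5*w (m(w) = (w - 1)*(w + (5 - w)) = (-1 + w)*5 = -5 + 5*w)
57 + F((-2 + o(-1, -4))*3)*m(-7) = 57 + 2*(-5 + 5*(-7)) = 57 + 2*(-5 - 35) = 57 + 2*(-40) = 57 - 80 = -23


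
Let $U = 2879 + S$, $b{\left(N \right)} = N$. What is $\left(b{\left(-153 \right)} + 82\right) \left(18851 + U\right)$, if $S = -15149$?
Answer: $-467251$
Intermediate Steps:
$U = -12270$ ($U = 2879 - 15149 = -12270$)
$\left(b{\left(-153 \right)} + 82\right) \left(18851 + U\right) = \left(-153 + 82\right) \left(18851 - 12270\right) = \left(-71\right) 6581 = -467251$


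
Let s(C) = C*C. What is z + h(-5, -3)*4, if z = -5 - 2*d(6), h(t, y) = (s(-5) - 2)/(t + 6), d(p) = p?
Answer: 75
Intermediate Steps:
s(C) = C²
h(t, y) = 23/(6 + t) (h(t, y) = ((-5)² - 2)/(t + 6) = (25 - 2)/(6 + t) = 23/(6 + t))
z = -17 (z = -5 - 2*6 = -5 - 12 = -17)
z + h(-5, -3)*4 = -17 + (23/(6 - 5))*4 = -17 + (23/1)*4 = -17 + (23*1)*4 = -17 + 23*4 = -17 + 92 = 75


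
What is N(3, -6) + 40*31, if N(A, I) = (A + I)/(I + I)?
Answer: 4961/4 ≈ 1240.3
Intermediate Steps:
N(A, I) = (A + I)/(2*I) (N(A, I) = (A + I)/((2*I)) = (A + I)*(1/(2*I)) = (A + I)/(2*I))
N(3, -6) + 40*31 = (½)*(3 - 6)/(-6) + 40*31 = (½)*(-⅙)*(-3) + 1240 = ¼ + 1240 = 4961/4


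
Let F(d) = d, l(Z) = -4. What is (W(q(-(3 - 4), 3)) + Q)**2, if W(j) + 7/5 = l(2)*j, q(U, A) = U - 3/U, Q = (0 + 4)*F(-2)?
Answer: 49/25 ≈ 1.9600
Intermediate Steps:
Q = -8 (Q = (0 + 4)*(-2) = 4*(-2) = -8)
q(U, A) = U - 3/U
W(j) = -7/5 - 4*j
(W(q(-(3 - 4), 3)) + Q)**2 = ((-7/5 - 4*(-(3 - 4) - 3*(-1/(3 - 4)))) - 8)**2 = ((-7/5 - 4*(-1*(-1) - 3/((-1*(-1))))) - 8)**2 = ((-7/5 - 4*(1 - 3/1)) - 8)**2 = ((-7/5 - 4*(1 - 3*1)) - 8)**2 = ((-7/5 - 4*(1 - 3)) - 8)**2 = ((-7/5 - 4*(-2)) - 8)**2 = ((-7/5 + 8) - 8)**2 = (33/5 - 8)**2 = (-7/5)**2 = 49/25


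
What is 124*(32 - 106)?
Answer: -9176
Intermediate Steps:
124*(32 - 106) = 124*(-74) = -9176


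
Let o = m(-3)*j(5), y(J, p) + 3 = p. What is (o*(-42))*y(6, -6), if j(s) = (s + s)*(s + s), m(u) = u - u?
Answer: 0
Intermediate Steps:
m(u) = 0
y(J, p) = -3 + p
j(s) = 4*s² (j(s) = (2*s)*(2*s) = 4*s²)
o = 0 (o = 0*(4*5²) = 0*(4*25) = 0*100 = 0)
(o*(-42))*y(6, -6) = (0*(-42))*(-3 - 6) = 0*(-9) = 0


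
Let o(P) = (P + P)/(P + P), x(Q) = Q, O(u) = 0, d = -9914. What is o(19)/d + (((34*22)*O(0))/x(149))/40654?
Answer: -1/9914 ≈ -0.00010087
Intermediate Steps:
o(P) = 1 (o(P) = (2*P)/((2*P)) = (2*P)*(1/(2*P)) = 1)
o(19)/d + (((34*22)*O(0))/x(149))/40654 = 1/(-9914) + (((34*22)*0)/149)/40654 = 1*(-1/9914) + ((748*0)*(1/149))*(1/40654) = -1/9914 + (0*(1/149))*(1/40654) = -1/9914 + 0*(1/40654) = -1/9914 + 0 = -1/9914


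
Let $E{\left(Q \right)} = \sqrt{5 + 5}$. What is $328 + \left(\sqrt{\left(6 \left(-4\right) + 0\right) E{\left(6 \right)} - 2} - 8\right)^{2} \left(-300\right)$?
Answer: $328 - 300 \left(8 - i \sqrt{2} \sqrt{1 + 12 \sqrt{10}}\right)^{2} \approx 4496.4 + 42364.0 i$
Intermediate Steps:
$E{\left(Q \right)} = \sqrt{10}$
$328 + \left(\sqrt{\left(6 \left(-4\right) + 0\right) E{\left(6 \right)} - 2} - 8\right)^{2} \left(-300\right) = 328 + \left(\sqrt{\left(6 \left(-4\right) + 0\right) \sqrt{10} - 2} - 8\right)^{2} \left(-300\right) = 328 + \left(\sqrt{\left(-24 + 0\right) \sqrt{10} - 2} - 8\right)^{2} \left(-300\right) = 328 + \left(\sqrt{- 24 \sqrt{10} - 2} - 8\right)^{2} \left(-300\right) = 328 + \left(\sqrt{-2 - 24 \sqrt{10}} - 8\right)^{2} \left(-300\right) = 328 + \left(-8 + \sqrt{-2 - 24 \sqrt{10}}\right)^{2} \left(-300\right) = 328 - 300 \left(-8 + \sqrt{-2 - 24 \sqrt{10}}\right)^{2}$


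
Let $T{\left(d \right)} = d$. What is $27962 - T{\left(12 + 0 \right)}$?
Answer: $27950$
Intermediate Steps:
$27962 - T{\left(12 + 0 \right)} = 27962 - \left(12 + 0\right) = 27962 - 12 = 27950$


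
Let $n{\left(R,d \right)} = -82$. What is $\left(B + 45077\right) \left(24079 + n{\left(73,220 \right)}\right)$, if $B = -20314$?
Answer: $594237711$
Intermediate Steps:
$\left(B + 45077\right) \left(24079 + n{\left(73,220 \right)}\right) = \left(-20314 + 45077\right) \left(24079 - 82\right) = 24763 \cdot 23997 = 594237711$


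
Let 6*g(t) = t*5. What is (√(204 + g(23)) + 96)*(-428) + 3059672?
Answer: 3018584 - 214*√8034/3 ≈ 3.0122e+6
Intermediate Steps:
g(t) = 5*t/6 (g(t) = (t*5)/6 = (5*t)/6 = 5*t/6)
(√(204 + g(23)) + 96)*(-428) + 3059672 = (√(204 + (⅚)*23) + 96)*(-428) + 3059672 = (√(204 + 115/6) + 96)*(-428) + 3059672 = (√(1339/6) + 96)*(-428) + 3059672 = (√8034/6 + 96)*(-428) + 3059672 = (96 + √8034/6)*(-428) + 3059672 = (-41088 - 214*√8034/3) + 3059672 = 3018584 - 214*√8034/3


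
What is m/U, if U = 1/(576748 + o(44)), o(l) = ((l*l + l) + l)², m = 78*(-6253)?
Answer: -2279339007816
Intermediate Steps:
m = -487734
o(l) = (l² + 2*l)² (o(l) = ((l² + l) + l)² = ((l + l²) + l)² = (l² + 2*l)²)
U = 1/4673324 (U = 1/(576748 + 44²*(2 + 44)²) = 1/(576748 + 1936*46²) = 1/(576748 + 1936*2116) = 1/(576748 + 4096576) = 1/4673324 ≈ 2.1398e-7)
m/U = -487734/1/4673324 = -487734*4673324 = -2279339007816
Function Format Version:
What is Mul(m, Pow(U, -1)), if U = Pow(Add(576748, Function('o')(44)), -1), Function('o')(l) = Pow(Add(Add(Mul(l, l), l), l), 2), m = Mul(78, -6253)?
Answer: -2279339007816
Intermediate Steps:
m = -487734
Function('o')(l) = Pow(Add(Pow(l, 2), Mul(2, l)), 2) (Function('o')(l) = Pow(Add(Add(Pow(l, 2), l), l), 2) = Pow(Add(Add(l, Pow(l, 2)), l), 2) = Pow(Add(Pow(l, 2), Mul(2, l)), 2))
U = Rational(1, 4673324) (U = Pow(Add(576748, Mul(Pow(44, 2), Pow(Add(2, 44), 2))), -1) = Pow(Add(576748, Mul(1936, Pow(46, 2))), -1) = Pow(Add(576748, Mul(1936, 2116)), -1) = Pow(Add(576748, 4096576), -1) = Pow(4673324, -1) = Rational(1, 4673324) ≈ 2.1398e-7)
Mul(m, Pow(U, -1)) = Mul(-487734, Pow(Rational(1, 4673324), -1)) = Mul(-487734, 4673324) = -2279339007816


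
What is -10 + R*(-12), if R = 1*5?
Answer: -70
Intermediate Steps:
R = 5
-10 + R*(-12) = -10 + 5*(-12) = -10 - 60 = -70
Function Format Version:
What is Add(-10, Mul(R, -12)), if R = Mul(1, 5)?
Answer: -70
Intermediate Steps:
R = 5
Add(-10, Mul(R, -12)) = Add(-10, Mul(5, -12)) = Add(-10, -60) = -70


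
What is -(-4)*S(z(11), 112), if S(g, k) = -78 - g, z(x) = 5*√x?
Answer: -312 - 20*√11 ≈ -378.33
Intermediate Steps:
-(-4)*S(z(11), 112) = -(-4)*(-78 - 5*√11) = -(312 + 20*√11) = -312 - 20*√11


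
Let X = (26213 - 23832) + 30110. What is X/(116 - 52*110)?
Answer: -32491/5604 ≈ -5.7978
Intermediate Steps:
X = 32491 (X = 2381 + 30110 = 32491)
X/(116 - 52*110) = 32491/(116 - 52*110) = 32491/(116 - 5720) = 32491/(-5604) = 32491*(-1/5604) = -32491/5604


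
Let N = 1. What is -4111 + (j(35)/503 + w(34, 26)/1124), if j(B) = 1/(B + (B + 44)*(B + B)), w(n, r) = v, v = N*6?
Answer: -6467201344343/1573147590 ≈ -4111.0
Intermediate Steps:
v = 6 (v = 1*6 = 6)
w(n, r) = 6
j(B) = 1/(B + 2*B*(44 + B)) (j(B) = 1/(B + (44 + B)*(2*B)) = 1/(B + 2*B*(44 + B)))
-4111 + (j(35)/503 + w(34, 26)/1124) = -4111 + ((1/(35*(89 + 2*35)))/503 + 6/1124) = -4111 + ((1/(35*(89 + 70)))*(1/503) + 6*(1/1124)) = -4111 + (((1/35)/159)*(1/503) + 3/562) = -4111 + (((1/35)*(1/159))*(1/503) + 3/562) = -4111 + ((1/5565)*(1/503) + 3/562) = -4111 + (1/2799195 + 3/562) = -4111 + 8398147/1573147590 = -6467201344343/1573147590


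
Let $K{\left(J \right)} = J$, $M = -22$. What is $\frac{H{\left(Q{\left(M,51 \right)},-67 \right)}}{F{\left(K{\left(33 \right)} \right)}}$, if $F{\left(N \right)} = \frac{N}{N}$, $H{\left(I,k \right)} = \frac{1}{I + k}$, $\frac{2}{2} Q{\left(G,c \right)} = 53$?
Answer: $- \frac{1}{14} \approx -0.071429$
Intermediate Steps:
$Q{\left(G,c \right)} = 53$
$F{\left(N \right)} = 1$
$\frac{H{\left(Q{\left(M,51 \right)},-67 \right)}}{F{\left(K{\left(33 \right)} \right)}} = \frac{1}{\left(53 - 67\right) 1} = \frac{1}{-14} \cdot 1 = \left(- \frac{1}{14}\right) 1 = - \frac{1}{14}$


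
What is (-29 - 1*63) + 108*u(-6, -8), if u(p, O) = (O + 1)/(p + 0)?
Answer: 34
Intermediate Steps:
u(p, O) = (1 + O)/p
(-29 - 1*63) + 108*u(-6, -8) = (-29 - 1*63) + 108*((1 - 8)/(-6)) = (-29 - 63) + 108*(-1/6*(-7)) = -92 + 108*(7/6) = -92 + 126 = 34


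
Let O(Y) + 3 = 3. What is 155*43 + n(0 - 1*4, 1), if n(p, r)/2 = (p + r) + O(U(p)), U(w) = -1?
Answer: 6659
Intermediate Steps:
O(Y) = 0 (O(Y) = -3 + 3 = 0)
n(p, r) = 2*p + 2*r (n(p, r) = 2*((p + r) + 0) = 2*(p + r) = 2*p + 2*r)
155*43 + n(0 - 1*4, 1) = 155*43 + (2*(0 - 1*4) + 2*1) = 6665 + (2*(0 - 4) + 2) = 6665 + (2*(-4) + 2) = 6665 + (-8 + 2) = 6665 - 6 = 6659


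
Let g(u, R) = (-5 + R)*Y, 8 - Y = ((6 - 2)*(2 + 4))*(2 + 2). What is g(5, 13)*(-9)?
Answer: 6336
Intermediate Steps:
Y = -88 (Y = 8 - (6 - 2)*(2 + 4)*(2 + 2) = 8 - 4*6*4 = 8 - 24*4 = 8 - 1*96 = 8 - 96 = -88)
g(u, R) = 440 - 88*R (g(u, R) = (-5 + R)*(-88) = 440 - 88*R)
g(5, 13)*(-9) = (440 - 88*13)*(-9) = (440 - 1144)*(-9) = -704*(-9) = 6336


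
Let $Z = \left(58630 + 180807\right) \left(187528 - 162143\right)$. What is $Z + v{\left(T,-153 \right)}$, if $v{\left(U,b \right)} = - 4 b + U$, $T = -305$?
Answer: $6078108552$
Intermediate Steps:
$v{\left(U,b \right)} = U - 4 b$
$Z = 6078108245$ ($Z = 239437 \cdot 25385 = 6078108245$)
$Z + v{\left(T,-153 \right)} = 6078108245 - -307 = 6078108245 + \left(-305 + 612\right) = 6078108245 + 307 = 6078108552$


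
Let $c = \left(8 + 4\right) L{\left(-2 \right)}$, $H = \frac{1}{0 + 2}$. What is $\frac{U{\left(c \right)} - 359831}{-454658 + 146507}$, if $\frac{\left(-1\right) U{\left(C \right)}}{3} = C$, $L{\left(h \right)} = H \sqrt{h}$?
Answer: $\frac{359831}{308151} + \frac{2 i \sqrt{2}}{34239} \approx 1.1677 + 8.2608 \cdot 10^{-5} i$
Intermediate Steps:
$H = \frac{1}{2} \approx 0.5$
$L{\left(h \right)} = \frac{\sqrt{h}}{2}$
$c = 6 i \sqrt{2}$ ($c = \left(8 + 4\right) \frac{\sqrt{-2}}{2} = 12 \frac{i \sqrt{2}}{2} = 6 i \sqrt{2} \approx 8.4853 i$)
$U{\left(C \right)} = - 3 C$
$\frac{U{\left(c \right)} - 359831}{-454658 + 146507} = \frac{- 3 \cdot 6 i \sqrt{2} - 359831}{-454658 + 146507} = \frac{- 18 i \sqrt{2} - 359831}{-308151} = \left(-359831 - 18 i \sqrt{2}\right) \left(- \frac{1}{308151}\right) = \frac{359831}{308151} + \frac{2 i \sqrt{2}}{34239}$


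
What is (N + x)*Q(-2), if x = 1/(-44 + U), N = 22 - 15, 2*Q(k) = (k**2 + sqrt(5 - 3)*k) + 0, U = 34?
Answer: 69/5 - 69*sqrt(2)/10 ≈ 4.0419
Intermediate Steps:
Q(k) = k**2/2 + k*sqrt(2)/2 (Q(k) = ((k**2 + sqrt(5 - 3)*k) + 0)/2 = ((k**2 + sqrt(2)*k) + 0)/2 = ((k**2 + k*sqrt(2)) + 0)/2 = (k**2 + k*sqrt(2))/2 = k**2/2 + k*sqrt(2)/2)
N = 7
x = -1/10 (x = 1/(-44 + 34) = 1/(-10) = -1/10 ≈ -0.10000)
(N + x)*Q(-2) = (7 - 1/10)*((1/2)*(-2)*(-2 + sqrt(2))) = 69*(2 - sqrt(2))/10 = 69/5 - 69*sqrt(2)/10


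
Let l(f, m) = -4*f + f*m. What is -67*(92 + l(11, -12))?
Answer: 5628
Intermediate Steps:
-67*(92 + l(11, -12)) = -67*(92 + 11*(-4 - 12)) = -67*(92 + 11*(-16)) = -67*(92 - 176) = -67*(-84) = 5628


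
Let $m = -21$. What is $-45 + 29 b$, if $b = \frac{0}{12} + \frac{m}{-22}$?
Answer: $- \frac{381}{22} \approx -17.318$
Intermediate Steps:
$b = \frac{21}{22}$ ($b = \frac{0}{12} - \frac{21}{-22} = 0 \cdot \frac{1}{12} - - \frac{21}{22} = 0 + \frac{21}{22} = \frac{21}{22} \approx 0.95455$)
$-45 + 29 b = -45 + 29 \cdot \frac{21}{22} = -45 + \frac{609}{22} = - \frac{381}{22}$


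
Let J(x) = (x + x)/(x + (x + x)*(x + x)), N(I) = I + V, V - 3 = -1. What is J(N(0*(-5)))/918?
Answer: 1/4131 ≈ 0.00024207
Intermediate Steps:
V = 2 (V = 3 - 1 = 2)
N(I) = 2 + I (N(I) = I + 2 = 2 + I)
J(x) = 2*x/(x + 4*x²) (J(x) = (2*x)/(x + (2*x)*(2*x)) = (2*x)/(x + 4*x²) = 2*x/(x + 4*x²))
J(N(0*(-5)))/918 = (2/(1 + 4*(2 + 0*(-5))))/918 = (2/(1 + 4*(2 + 0)))*(1/918) = (2/(1 + 4*2))*(1/918) = (2/(1 + 8))*(1/918) = (2/9)*(1/918) = 1/4131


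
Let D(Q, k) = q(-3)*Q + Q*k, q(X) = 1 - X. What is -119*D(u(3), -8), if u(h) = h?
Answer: 1428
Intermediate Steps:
D(Q, k) = 4*Q + Q*k (D(Q, k) = (1 - 1*(-3))*Q + Q*k = (1 + 3)*Q + Q*k = 4*Q + Q*k)
-119*D(u(3), -8) = -357*(4 - 8) = -357*(-4) = -119*(-12) = 1428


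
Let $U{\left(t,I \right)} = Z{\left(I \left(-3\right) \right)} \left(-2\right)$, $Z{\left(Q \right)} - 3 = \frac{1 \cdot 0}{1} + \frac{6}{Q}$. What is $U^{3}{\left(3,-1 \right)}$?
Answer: $-1000$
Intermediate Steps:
$Z{\left(Q \right)} = 3 + \frac{6}{Q}$ ($Z{\left(Q \right)} = 3 + \left(\frac{1 \cdot 0}{1} + \frac{6}{Q}\right) = 3 + \left(0 \cdot 1 + \frac{6}{Q}\right) = 3 + \left(0 + \frac{6}{Q}\right) = 3 + \frac{6}{Q}$)
$U{\left(t,I \right)} = -6 + \frac{4}{I}$ ($U{\left(t,I \right)} = \left(3 + \frac{6}{I \left(-3\right)}\right) \left(-2\right) = \left(3 + \frac{6}{\left(-3\right) I}\right) \left(-2\right) = \left(3 + 6 \left(- \frac{1}{3 I}\right)\right) \left(-2\right) = \left(3 - \frac{2}{I}\right) \left(-2\right) = -6 + \frac{4}{I}$)
$U^{3}{\left(3,-1 \right)} = \left(-6 + \frac{4}{-1}\right)^{3} = \left(-6 + 4 \left(-1\right)\right)^{3} = \left(-6 - 4\right)^{3} = \left(-10\right)^{3} = -1000$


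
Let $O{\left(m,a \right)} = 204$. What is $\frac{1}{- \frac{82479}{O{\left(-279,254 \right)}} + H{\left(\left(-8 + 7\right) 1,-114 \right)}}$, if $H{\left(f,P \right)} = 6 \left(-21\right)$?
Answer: $- \frac{68}{36061} \approx -0.0018857$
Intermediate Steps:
$H{\left(f,P \right)} = -126$
$\frac{1}{- \frac{82479}{O{\left(-279,254 \right)}} + H{\left(\left(-8 + 7\right) 1,-114 \right)}} = \frac{1}{- \frac{82479}{204} - 126} = \frac{1}{\left(-82479\right) \frac{1}{204} - 126} = \frac{1}{- \frac{27493}{68} - 126} = \frac{1}{- \frac{36061}{68}} = - \frac{68}{36061}$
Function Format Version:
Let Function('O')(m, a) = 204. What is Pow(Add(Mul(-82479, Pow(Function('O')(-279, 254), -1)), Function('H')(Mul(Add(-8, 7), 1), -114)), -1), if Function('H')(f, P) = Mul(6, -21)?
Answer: Rational(-68, 36061) ≈ -0.0018857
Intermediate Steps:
Function('H')(f, P) = -126
Pow(Add(Mul(-82479, Pow(Function('O')(-279, 254), -1)), Function('H')(Mul(Add(-8, 7), 1), -114)), -1) = Pow(Add(Mul(-82479, Pow(204, -1)), -126), -1) = Pow(Add(Mul(-82479, Rational(1, 204)), -126), -1) = Pow(Add(Rational(-27493, 68), -126), -1) = Pow(Rational(-36061, 68), -1) = Rational(-68, 36061)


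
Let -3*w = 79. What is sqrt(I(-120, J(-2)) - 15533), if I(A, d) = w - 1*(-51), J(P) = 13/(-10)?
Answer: 5*I*sqrt(5583)/3 ≈ 124.53*I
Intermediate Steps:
w = -79/3 (w = -1/3*79 = -79/3 ≈ -26.333)
J(P) = -13/10 (J(P) = 13*(-1/10) = -13/10)
I(A, d) = 74/3 (I(A, d) = -79/3 - 1*(-51) = -79/3 + 51 = 74/3)
sqrt(I(-120, J(-2)) - 15533) = sqrt(74/3 - 15533) = sqrt(-46525/3) = 5*I*sqrt(5583)/3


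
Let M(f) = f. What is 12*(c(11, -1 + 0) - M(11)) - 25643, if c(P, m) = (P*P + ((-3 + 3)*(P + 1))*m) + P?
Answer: -24191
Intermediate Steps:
c(P, m) = P + P² (c(P, m) = (P² + (0*(1 + P))*m) + P = (P² + 0*m) + P = (P² + 0) + P = P² + P = P + P²)
12*(c(11, -1 + 0) - M(11)) - 25643 = 12*(11*(1 + 11) - 1*11) - 25643 = 12*(11*12 - 11) - 25643 = 12*(132 - 11) - 25643 = 12*121 - 25643 = 1452 - 25643 = -24191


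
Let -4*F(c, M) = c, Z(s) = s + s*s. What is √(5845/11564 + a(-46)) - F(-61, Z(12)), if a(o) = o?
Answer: -61/4 + I*√31039841/826 ≈ -15.25 + 6.745*I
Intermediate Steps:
Z(s) = s + s²
F(c, M) = -c/4
√(5845/11564 + a(-46)) - F(-61, Z(12)) = √(5845/11564 - 46) - (-1)*(-61)/4 = √(5845*(1/11564) - 46) - 1*61/4 = √(835/1652 - 46) - 61/4 = √(-75157/1652) - 61/4 = I*√31039841/826 - 61/4 = -61/4 + I*√31039841/826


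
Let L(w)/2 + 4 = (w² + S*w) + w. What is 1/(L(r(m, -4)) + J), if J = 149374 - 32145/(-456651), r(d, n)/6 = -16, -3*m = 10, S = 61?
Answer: 152217/23729727713 ≈ 6.4146e-6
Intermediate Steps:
m = -10/3 (m = -⅓*10 = -10/3 ≈ -3.3333)
r(d, n) = -96 (r(d, n) = 6*(-16) = -96)
L(w) = -8 + 2*w² + 124*w (L(w) = -8 + 2*((w² + 61*w) + w) = -8 + 2*(w² + 62*w) = -8 + (2*w² + 124*w) = -8 + 2*w² + 124*w)
J = 22737272873/152217 (J = 149374 - 32145*(-1)/456651 = 149374 - 1*(-10715/152217) = 149374 + 10715/152217 = 22737272873/152217 ≈ 1.4937e+5)
1/(L(r(m, -4)) + J) = 1/((-8 + 2*(-96)² + 124*(-96)) + 22737272873/152217) = 1/((-8 + 2*9216 - 11904) + 22737272873/152217) = 1/((-8 + 18432 - 11904) + 22737272873/152217) = 1/(6520 + 22737272873/152217) = 1/(23729727713/152217) = 152217/23729727713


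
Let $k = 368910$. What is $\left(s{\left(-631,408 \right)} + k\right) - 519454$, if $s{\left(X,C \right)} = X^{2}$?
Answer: $247617$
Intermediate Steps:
$\left(s{\left(-631,408 \right)} + k\right) - 519454 = \left(\left(-631\right)^{2} + 368910\right) - 519454 = \left(398161 + 368910\right) - 519454 = 767071 - 519454 = 247617$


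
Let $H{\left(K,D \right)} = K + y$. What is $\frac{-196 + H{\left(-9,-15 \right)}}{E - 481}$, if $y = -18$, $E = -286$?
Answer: $\frac{223}{767} \approx 0.29074$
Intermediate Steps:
$H{\left(K,D \right)} = -18 + K$ ($H{\left(K,D \right)} = K - 18 = -18 + K$)
$\frac{-196 + H{\left(-9,-15 \right)}}{E - 481} = \frac{-196 - 27}{-286 - 481} = \frac{-196 - 27}{-767} = \left(-223\right) \left(- \frac{1}{767}\right) = \frac{223}{767}$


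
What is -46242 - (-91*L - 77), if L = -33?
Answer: -49168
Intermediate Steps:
-46242 - (-91*L - 77) = -46242 - (-91*(-33) - 77) = -46242 - (3003 - 77) = -46242 - 1*2926 = -46242 - 2926 = -49168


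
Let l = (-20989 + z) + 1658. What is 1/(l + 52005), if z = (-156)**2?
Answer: 1/57010 ≈ 1.7541e-5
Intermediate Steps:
z = 24336
l = 5005 (l = (-20989 + 24336) + 1658 = 3347 + 1658 = 5005)
1/(l + 52005) = 1/(5005 + 52005) = 1/57010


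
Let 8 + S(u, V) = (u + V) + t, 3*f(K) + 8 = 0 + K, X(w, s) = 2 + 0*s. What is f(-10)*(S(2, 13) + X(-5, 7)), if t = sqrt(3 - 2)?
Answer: -60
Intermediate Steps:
t = 1 (t = sqrt(1) = 1)
X(w, s) = 2 (X(w, s) = 2 + 0 = 2)
f(K) = -8/3 + K/3 (f(K) = -8/3 + (0 + K)/3 = -8/3 + K/3)
S(u, V) = -7 + V + u (S(u, V) = -8 + ((u + V) + 1) = -8 + ((V + u) + 1) = -8 + (1 + V + u) = -7 + V + u)
f(-10)*(S(2, 13) + X(-5, 7)) = (-8/3 + (1/3)*(-10))*((-7 + 13 + 2) + 2) = (-8/3 - 10/3)*(8 + 2) = -6*10 = -60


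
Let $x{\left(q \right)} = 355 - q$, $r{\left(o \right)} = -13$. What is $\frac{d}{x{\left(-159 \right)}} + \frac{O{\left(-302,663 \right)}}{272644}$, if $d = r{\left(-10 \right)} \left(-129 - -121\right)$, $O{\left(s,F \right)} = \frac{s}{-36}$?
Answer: $\frac{255233591}{1261251144} \approx 0.20237$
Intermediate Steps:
$O{\left(s,F \right)} = - \frac{s}{36}$ ($O{\left(s,F \right)} = s \left(- \frac{1}{36}\right) = - \frac{s}{36}$)
$d = 104$ ($d = - 13 \left(-129 - -121\right) = - 13 \left(-129 + 121\right) = \left(-13\right) \left(-8\right) = 104$)
$\frac{d}{x{\left(-159 \right)}} + \frac{O{\left(-302,663 \right)}}{272644} = \frac{104}{355 - -159} + \frac{\left(- \frac{1}{36}\right) \left(-302\right)}{272644} = \frac{104}{355 + 159} + \frac{151}{18} \cdot \frac{1}{272644} = \frac{104}{514} + \frac{151}{4907592} = 104 \cdot \frac{1}{514} + \frac{151}{4907592} = \frac{52}{257} + \frac{151}{4907592} = \frac{255233591}{1261251144}$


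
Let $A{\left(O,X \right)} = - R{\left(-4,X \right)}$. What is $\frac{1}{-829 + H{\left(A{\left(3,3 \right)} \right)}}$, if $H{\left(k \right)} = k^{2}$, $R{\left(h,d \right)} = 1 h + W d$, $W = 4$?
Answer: $- \frac{1}{765} \approx -0.0013072$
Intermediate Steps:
$R{\left(h,d \right)} = h + 4 d$ ($R{\left(h,d \right)} = 1 h + 4 d = h + 4 d$)
$A{\left(O,X \right)} = 4 - 4 X$ ($A{\left(O,X \right)} = - (-4 + 4 X) = 4 - 4 X$)
$\frac{1}{-829 + H{\left(A{\left(3,3 \right)} \right)}} = \frac{1}{-829 + \left(4 - 12\right)^{2}} = \frac{1}{-829 + \left(-8\right)^{2}} = \frac{1}{-829 + 64} = \frac{1}{-765} = - \frac{1}{765}$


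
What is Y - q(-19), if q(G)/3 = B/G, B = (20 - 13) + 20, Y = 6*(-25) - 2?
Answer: -2807/19 ≈ -147.74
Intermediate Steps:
Y = -152 (Y = -150 - 2 = -152)
B = 27 (B = 7 + 20 = 27)
q(G) = 81/G (q(G) = 3*(27/G) = 81/G)
Y - q(-19) = -152 - 81/(-19) = -152 - 81*(-1)/19 = -152 - 1*(-81/19) = -152 + 81/19 = -2807/19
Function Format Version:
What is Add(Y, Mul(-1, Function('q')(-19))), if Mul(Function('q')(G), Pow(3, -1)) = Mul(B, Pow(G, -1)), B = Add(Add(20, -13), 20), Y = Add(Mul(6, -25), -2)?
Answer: Rational(-2807, 19) ≈ -147.74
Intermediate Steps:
Y = -152 (Y = Add(-150, -2) = -152)
B = 27 (B = Add(7, 20) = 27)
Function('q')(G) = Mul(81, Pow(G, -1)) (Function('q')(G) = Mul(3, Mul(27, Pow(G, -1))) = Mul(81, Pow(G, -1)))
Add(Y, Mul(-1, Function('q')(-19))) = Add(-152, Mul(-1, Mul(81, Pow(-19, -1)))) = Add(-152, Mul(-1, Mul(81, Rational(-1, 19)))) = Add(-152, Mul(-1, Rational(-81, 19))) = Add(-152, Rational(81, 19)) = Rational(-2807, 19)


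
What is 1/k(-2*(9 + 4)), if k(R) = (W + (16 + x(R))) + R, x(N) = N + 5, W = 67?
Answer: 1/36 ≈ 0.027778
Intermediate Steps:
x(N) = 5 + N
k(R) = 88 + 2*R (k(R) = (67 + (16 + (5 + R))) + R = (67 + (21 + R)) + R = (88 + R) + R = 88 + 2*R)
1/k(-2*(9 + 4)) = 1/(88 + 2*(-2*(9 + 4))) = 1/(88 + 2*(-2*13)) = 1/(88 + 2*(-26)) = 1/(88 - 52) = 1/36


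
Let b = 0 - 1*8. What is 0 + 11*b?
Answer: -88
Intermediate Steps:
b = -8 (b = 0 - 8 = -8)
0 + 11*b = 0 + 11*(-8) = 0 - 88 = -88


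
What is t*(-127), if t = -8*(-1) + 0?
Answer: -1016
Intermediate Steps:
t = 8 (t = 8 + 0 = 8)
t*(-127) = 8*(-127) = -1016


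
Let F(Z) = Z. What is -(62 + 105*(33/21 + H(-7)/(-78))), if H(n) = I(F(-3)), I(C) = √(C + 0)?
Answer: -227 + 35*I*√3/26 ≈ -227.0 + 2.3316*I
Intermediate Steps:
I(C) = √C
H(n) = I*√3 (H(n) = √(-3) = I*√3)
-(62 + 105*(33/21 + H(-7)/(-78))) = -(62 + 105*(33/21 + (I*√3)/(-78))) = -(62 + 105*(33*(1/21) + (I*√3)*(-1/78))) = -(62 + 105*(11/7 - I*√3/78)) = -(62 + (165 - 35*I*√3/26)) = -(227 - 35*I*√3/26) = -227 + 35*I*√3/26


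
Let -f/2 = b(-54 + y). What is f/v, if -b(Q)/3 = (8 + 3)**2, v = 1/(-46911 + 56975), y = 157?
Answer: 7306464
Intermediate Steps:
v = 1/10064 ≈ 9.9364e-5
b(Q) = -363 (b(Q) = -3*(8 + 3)**2 = -3*11**2 = -3*121 = -363)
f = 726 (f = -2*(-363) = 726)
f/v = 726/(1/10064) = 726*10064 = 7306464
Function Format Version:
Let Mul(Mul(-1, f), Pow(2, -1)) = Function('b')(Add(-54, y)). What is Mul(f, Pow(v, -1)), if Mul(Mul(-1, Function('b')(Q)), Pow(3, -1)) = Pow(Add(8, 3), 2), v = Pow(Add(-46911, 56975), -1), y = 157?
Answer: 7306464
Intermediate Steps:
v = Rational(1, 10064) (v = Pow(10064, -1) = Rational(1, 10064) ≈ 9.9364e-5)
Function('b')(Q) = -363 (Function('b')(Q) = Mul(-3, Pow(Add(8, 3), 2)) = Mul(-3, Pow(11, 2)) = Mul(-3, 121) = -363)
f = 726 (f = Mul(-2, -363) = 726)
Mul(f, Pow(v, -1)) = Mul(726, Pow(Rational(1, 10064), -1)) = Mul(726, 10064) = 7306464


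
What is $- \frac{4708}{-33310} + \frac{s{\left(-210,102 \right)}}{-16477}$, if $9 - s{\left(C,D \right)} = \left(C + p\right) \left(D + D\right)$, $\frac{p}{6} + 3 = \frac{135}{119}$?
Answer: $- \frac{4990256179}{1920971045} \approx -2.5978$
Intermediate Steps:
$p = - \frac{1332}{119}$ ($p = -18 + 6 \cdot \frac{135}{119} = -18 + \frac{810}{119} = - \frac{1332}{119} \approx -11.193$)
$s{\left(C,D \right)} = 9 - 2 D \left(- \frac{1332}{119} + C\right)$ ($s{\left(C,D \right)} = 9 - \left(C - \frac{1332}{119}\right) \left(D + D\right) = 9 - \left(- \frac{1332}{119} + C\right) 2 D = 9 - 2 D \left(- \frac{1332}{119} + C\right)$)
$- \frac{4708}{-33310} + \frac{s{\left(-210,102 \right)}}{-16477} = - \frac{4708}{-33310} + \frac{9 + \frac{2664}{119} \cdot 102 - \left(-420\right) 102}{-16477} = \left(-4708\right) \left(- \frac{1}{33310}\right) + \left(9 + \frac{15984}{7} + 42840\right) \left(- \frac{1}{16477}\right) = \frac{2354}{16655} + \frac{315927}{7} \left(- \frac{1}{16477}\right) = \frac{2354}{16655} - \frac{315927}{115339} = - \frac{4990256179}{1920971045}$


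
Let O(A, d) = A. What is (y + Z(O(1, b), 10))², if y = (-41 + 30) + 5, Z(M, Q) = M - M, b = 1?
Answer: 36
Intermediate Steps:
Z(M, Q) = 0
y = -6 (y = -11 + 5 = -6)
(y + Z(O(1, b), 10))² = (-6 + 0)² = (-6)² = 36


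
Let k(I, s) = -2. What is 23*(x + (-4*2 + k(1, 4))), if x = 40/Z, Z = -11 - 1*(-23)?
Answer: -460/3 ≈ -153.33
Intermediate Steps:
Z = 12 (Z = -11 + 23 = 12)
x = 10/3 (x = 40/12 = 40*(1/12) = 10/3 ≈ 3.3333)
23*(x + (-4*2 + k(1, 4))) = 23*(10/3 + (-4*2 - 2)) = 23*(10/3 + (-8 - 2)) = 23*(10/3 - 10) = 23*(-20/3) = -460/3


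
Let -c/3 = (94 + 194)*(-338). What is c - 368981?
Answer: -76949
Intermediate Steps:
c = 292032 (c = -3*(94 + 194)*(-338) = -864*(-338) = -3*(-97344) = 292032)
c - 368981 = 292032 - 368981 = -76949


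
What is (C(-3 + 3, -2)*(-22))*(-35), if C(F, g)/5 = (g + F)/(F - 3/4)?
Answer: 30800/3 ≈ 10267.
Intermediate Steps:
C(F, g) = 5*(F + g)/(-¾ + F) (C(F, g) = 5*((g + F)/(F - 3/4)) = 5*((F + g)/(F - 3*¼)) = 5*((F + g)/(F - ¾)) = 5*((F + g)/(-¾ + F)) = 5*(F + g)/(-¾ + F))
(C(-3 + 3, -2)*(-22))*(-35) = ((20*((-3 + 3) - 2)/(-3 + 4*(-3 + 3)))*(-22))*(-35) = ((20*(0 - 2)/(-3 + 4*0))*(-22))*(-35) = ((20*(-2)/(-3 + 0))*(-22))*(-35) = ((20*(-2)/(-3))*(-22))*(-35) = ((20*(-⅓)*(-2))*(-22))*(-35) = ((40/3)*(-22))*(-35) = -880/3*(-35) = 30800/3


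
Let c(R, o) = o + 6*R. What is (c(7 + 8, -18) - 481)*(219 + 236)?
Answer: -186095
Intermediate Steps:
(c(7 + 8, -18) - 481)*(219 + 236) = ((-18 + 6*(7 + 8)) - 481)*(219 + 236) = ((-18 + 6*15) - 481)*455 = ((-18 + 90) - 481)*455 = (72 - 481)*455 = -409*455 = -186095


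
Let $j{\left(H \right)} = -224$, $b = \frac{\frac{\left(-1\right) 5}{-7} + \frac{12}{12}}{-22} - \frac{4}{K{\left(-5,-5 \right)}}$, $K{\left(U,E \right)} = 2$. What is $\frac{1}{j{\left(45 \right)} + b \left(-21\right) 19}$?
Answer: $\frac{11}{6656} \approx 0.0016526$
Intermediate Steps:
$b = - \frac{160}{77}$ ($b = \frac{\frac{\left(-1\right) 5}{-7} + \frac{12}{12}}{-22} - \frac{4}{2} = \left(\left(-5\right) \left(- \frac{1}{7}\right) + 12 \cdot \frac{1}{12}\right) \left(- \frac{1}{22}\right) - 2 = \left(\frac{5}{7} + 1\right) \left(- \frac{1}{22}\right) - 2 = \frac{12}{7} \left(- \frac{1}{22}\right) - 2 = - \frac{6}{77} - 2 = - \frac{160}{77} \approx -2.0779$)
$\frac{1}{j{\left(45 \right)} + b \left(-21\right) 19} = \frac{1}{-224 + \left(- \frac{160}{77}\right) \left(-21\right) 19} = \frac{1}{-224 + \frac{480}{11} \cdot 19} = \frac{1}{-224 + \frac{9120}{11}} = \frac{1}{\frac{6656}{11}} = \frac{11}{6656}$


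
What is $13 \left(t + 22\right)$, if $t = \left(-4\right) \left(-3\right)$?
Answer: $442$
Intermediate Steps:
$t = 12$
$13 \left(t + 22\right) = 13 \left(12 + 22\right) = 13 \cdot 34 = 442$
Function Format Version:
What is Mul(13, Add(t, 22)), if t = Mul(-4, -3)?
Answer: 442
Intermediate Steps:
t = 12
Mul(13, Add(t, 22)) = Mul(13, Add(12, 22)) = Mul(13, 34) = 442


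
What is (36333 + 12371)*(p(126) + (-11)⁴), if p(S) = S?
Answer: 719211968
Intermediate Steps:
(36333 + 12371)*(p(126) + (-11)⁴) = (36333 + 12371)*(126 + (-11)⁴) = 48704*(126 + 14641) = 48704*14767 = 719211968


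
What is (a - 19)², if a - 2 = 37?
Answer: 400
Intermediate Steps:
a = 39 (a = 2 + 37 = 39)
(a - 19)² = (39 - 19)² = 20² = 400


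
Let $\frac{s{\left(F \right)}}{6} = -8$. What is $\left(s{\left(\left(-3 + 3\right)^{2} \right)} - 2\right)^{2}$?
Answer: $2500$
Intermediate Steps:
$s{\left(F \right)} = -48$ ($s{\left(F \right)} = 6 \left(-8\right) = -48$)
$\left(s{\left(\left(-3 + 3\right)^{2} \right)} - 2\right)^{2} = \left(-48 - 2\right)^{2} = \left(-50\right)^{2} = 2500$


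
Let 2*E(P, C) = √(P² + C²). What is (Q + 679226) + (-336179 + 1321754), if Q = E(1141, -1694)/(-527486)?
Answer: 1664801 - 7*√85133/1054972 ≈ 1.6648e+6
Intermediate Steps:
E(P, C) = √(C² + P²)/2 (E(P, C) = √(P² + C²)/2 = √(C² + P²)/2)
Q = -7*√85133/1054972 (Q = (√((-1694)² + 1141²)/2)/(-527486) = (√(2869636 + 1301881)/2)*(-1/527486) = (√4171517/2)*(-1/527486) = ((7*√85133)/2)*(-1/527486) = (7*√85133/2)*(-1/527486) = -7*√85133/1054972 ≈ -0.0019360)
(Q + 679226) + (-336179 + 1321754) = (-7*√85133/1054972 + 679226) + (-336179 + 1321754) = (679226 - 7*√85133/1054972) + 985575 = 1664801 - 7*√85133/1054972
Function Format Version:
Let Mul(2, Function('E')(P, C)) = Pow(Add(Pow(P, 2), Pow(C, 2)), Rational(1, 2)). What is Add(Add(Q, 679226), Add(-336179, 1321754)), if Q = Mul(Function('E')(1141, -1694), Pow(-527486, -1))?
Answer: Add(1664801, Mul(Rational(-7, 1054972), Pow(85133, Rational(1, 2)))) ≈ 1.6648e+6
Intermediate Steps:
Function('E')(P, C) = Mul(Rational(1, 2), Pow(Add(Pow(C, 2), Pow(P, 2)), Rational(1, 2))) (Function('E')(P, C) = Mul(Rational(1, 2), Pow(Add(Pow(P, 2), Pow(C, 2)), Rational(1, 2))) = Mul(Rational(1, 2), Pow(Add(Pow(C, 2), Pow(P, 2)), Rational(1, 2))))
Q = Mul(Rational(-7, 1054972), Pow(85133, Rational(1, 2))) (Q = Mul(Mul(Rational(1, 2), Pow(Add(Pow(-1694, 2), Pow(1141, 2)), Rational(1, 2))), Pow(-527486, -1)) = Mul(Mul(Rational(1, 2), Pow(Add(2869636, 1301881), Rational(1, 2))), Rational(-1, 527486)) = Mul(Mul(Rational(1, 2), Pow(4171517, Rational(1, 2))), Rational(-1, 527486)) = Mul(Mul(Rational(1, 2), Mul(7, Pow(85133, Rational(1, 2)))), Rational(-1, 527486)) = Mul(Mul(Rational(7, 2), Pow(85133, Rational(1, 2))), Rational(-1, 527486)) = Mul(Rational(-7, 1054972), Pow(85133, Rational(1, 2))) ≈ -0.0019360)
Add(Add(Q, 679226), Add(-336179, 1321754)) = Add(Add(Mul(Rational(-7, 1054972), Pow(85133, Rational(1, 2))), 679226), Add(-336179, 1321754)) = Add(Add(679226, Mul(Rational(-7, 1054972), Pow(85133, Rational(1, 2)))), 985575) = Add(1664801, Mul(Rational(-7, 1054972), Pow(85133, Rational(1, 2))))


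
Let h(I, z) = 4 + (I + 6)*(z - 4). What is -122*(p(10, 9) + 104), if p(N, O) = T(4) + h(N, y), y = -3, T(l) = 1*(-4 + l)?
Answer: 488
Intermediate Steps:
T(l) = -4 + l
h(I, z) = 4 + (-4 + z)*(6 + I) (h(I, z) = 4 + (6 + I)*(-4 + z) = 4 + (-4 + z)*(6 + I))
p(N, O) = -38 - 7*N (p(N, O) = (-4 + 4) + (-20 - 4*N + 6*(-3) + N*(-3)) = 0 + (-20 - 4*N - 18 - 3*N) = 0 + (-38 - 7*N) = -38 - 7*N)
-122*(p(10, 9) + 104) = -122*((-38 - 7*10) + 104) = -122*((-38 - 70) + 104) = -122*(-108 + 104) = -122*(-4) = 488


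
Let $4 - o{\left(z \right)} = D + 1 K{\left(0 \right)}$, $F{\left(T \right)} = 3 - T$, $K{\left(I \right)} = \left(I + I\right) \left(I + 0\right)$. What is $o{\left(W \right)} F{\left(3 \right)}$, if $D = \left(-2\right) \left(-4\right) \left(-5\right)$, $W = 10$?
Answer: $0$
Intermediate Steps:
$K{\left(I \right)} = 2 I^{2}$ ($K{\left(I \right)} = 2 I I = 2 I^{2}$)
$D = -40$ ($D = 8 \left(-5\right) = -40$)
$o{\left(z \right)} = 44$ ($o{\left(z \right)} = 4 - \left(-40 + 1 \cdot 2 \cdot 0^{2}\right) = 4 - \left(-40 + 1 \cdot 2 \cdot 0\right) = 4 - \left(-40 + 1 \cdot 0\right) = 4 - \left(-40 + 0\right) = 4 - -40 = 4 + 40 = 44$)
$o{\left(W \right)} F{\left(3 \right)} = 44 \left(3 - 3\right) = 44 \cdot 0 = 0$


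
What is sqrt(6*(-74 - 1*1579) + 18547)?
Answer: sqrt(8629) ≈ 92.892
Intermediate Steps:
sqrt(6*(-74 - 1*1579) + 18547) = sqrt(6*(-74 - 1579) + 18547) = sqrt(6*(-1653) + 18547) = sqrt(-9918 + 18547) = sqrt(8629)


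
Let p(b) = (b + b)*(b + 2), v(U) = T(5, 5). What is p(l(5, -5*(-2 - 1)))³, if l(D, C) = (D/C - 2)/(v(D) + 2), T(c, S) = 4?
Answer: -3723875/4251528 ≈ -0.87589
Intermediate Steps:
v(U) = 4
l(D, C) = -⅓ + D/(6*C) (l(D, C) = (D/C - 2)/(4 + 2) = (-2 + D/C)/6 = (-2 + D/C)*(⅙) = -⅓ + D/(6*C))
p(b) = 2*b*(2 + b) (p(b) = (2*b)*(2 + b) = 2*b*(2 + b))
p(l(5, -5*(-2 - 1)))³ = (2*((5 - (-10)*(-2 - 1))/(6*((-5*(-2 - 1)))))*(2 + (5 - (-10)*(-2 - 1))/(6*((-5*(-2 - 1))))))³ = (2*((5 - (-10)*(-3))/(6*((-5*(-3)))))*(2 + (5 - (-10)*(-3))/(6*((-5*(-3))))))³ = (2*((⅙)*(5 - 2*15)/15)*(2 + (⅙)*(5 - 2*15)/15))³ = (2*((⅙)*(1/15)*(5 - 30))*(2 + (⅙)*(1/15)*(5 - 30)))³ = (2*((⅙)*(1/15)*(-25))*(2 + (⅙)*(1/15)*(-25)))³ = (2*(-5/18)*(2 - 5/18))³ = (2*(-5/18)*(31/18))³ = (-155/162)³ = -3723875/4251528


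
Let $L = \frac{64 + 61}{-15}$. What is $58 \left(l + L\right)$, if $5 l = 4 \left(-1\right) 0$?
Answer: $- \frac{1450}{3} \approx -483.33$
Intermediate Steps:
$l = 0$ ($l = \frac{4 \left(-1\right) 0}{5} = \frac{\left(-4\right) 0}{5} = \frac{1}{5} \cdot 0 = 0$)
$L = - \frac{25}{3}$ ($L = 125 \left(- \frac{1}{15}\right) = - \frac{25}{3} \approx -8.3333$)
$58 \left(l + L\right) = 58 \left(0 - \frac{25}{3}\right) = 58 \left(- \frac{25}{3}\right) = - \frac{1450}{3}$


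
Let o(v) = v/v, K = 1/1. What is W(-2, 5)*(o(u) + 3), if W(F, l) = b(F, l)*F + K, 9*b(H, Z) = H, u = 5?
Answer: 52/9 ≈ 5.7778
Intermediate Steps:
b(H, Z) = H/9
K = 1
o(v) = 1
W(F, l) = 1 + F**2/9 (W(F, l) = (F/9)*F + 1 = F**2/9 + 1 = 1 + F**2/9)
W(-2, 5)*(o(u) + 3) = (1 + (1/9)*(-2)**2)*(1 + 3) = (1 + (1/9)*4)*4 = (1 + 4/9)*4 = (13/9)*4 = 52/9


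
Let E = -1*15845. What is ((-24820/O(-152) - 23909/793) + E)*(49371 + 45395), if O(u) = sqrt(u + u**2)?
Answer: -1193008605404/793 - 588023030*sqrt(5738)/2869 ≈ -1.5199e+9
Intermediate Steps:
E = -15845
((-24820/O(-152) - 23909/793) + E)*(49371 + 45395) = ((-24820*sqrt(5738)/11476 - 23909/793) - 15845)*(49371 + 45395) = ((-24820*sqrt(5738)/11476 - 23909*1/793) - 15845)*94766 = ((-24820*sqrt(5738)/11476 - 23909/793) - 15845)*94766 = ((-6205*sqrt(5738)/2869 - 23909/793) - 15845)*94766 = ((-23909/793 - 6205*sqrt(5738)/2869) - 15845)*94766 = (-12588994/793 - 6205*sqrt(5738)/2869)*94766 = -1193008605404/793 - 588023030*sqrt(5738)/2869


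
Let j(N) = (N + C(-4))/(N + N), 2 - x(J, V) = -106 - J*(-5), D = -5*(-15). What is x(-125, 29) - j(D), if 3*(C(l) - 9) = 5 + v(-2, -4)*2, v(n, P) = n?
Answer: 329597/450 ≈ 732.44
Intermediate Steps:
D = 75
C(l) = 28/3 (C(l) = 9 + (5 - 2*2)/3 = 9 + (5 - 4)/3 = 9 + (⅓)*1 = 9 + ⅓ = 28/3)
x(J, V) = 108 - 5*J (x(J, V) = 2 - (-106 - J*(-5)) = 2 - (-106 - (-5)*J) = 2 - (-106 + 5*J) = 2 + (106 - 5*J) = 108 - 5*J)
j(N) = (28/3 + N)/(2*N) (j(N) = (N + 28/3)/(N + N) = (28/3 + N)/((2*N)) = (28/3 + N)*(1/(2*N)) = (28/3 + N)/(2*N))
x(-125, 29) - j(D) = (108 - 5*(-125)) - (28 + 3*75)/(6*75) = (108 + 625) - (28 + 225)/(6*75) = 733 - 253/(6*75) = 733 - 1*253/450 = 733 - 253/450 = 329597/450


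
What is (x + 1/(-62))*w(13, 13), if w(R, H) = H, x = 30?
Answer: 24167/62 ≈ 389.79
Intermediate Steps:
(x + 1/(-62))*w(13, 13) = (30 + 1/(-62))*13 = (30 - 1/62)*13 = (1859/62)*13 = 24167/62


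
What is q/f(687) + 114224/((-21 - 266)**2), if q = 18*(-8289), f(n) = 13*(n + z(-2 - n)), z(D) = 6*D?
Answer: 1934234578/410115251 ≈ 4.7163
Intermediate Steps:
f(n) = -156 - 65*n (f(n) = 13*(n + 6*(-2 - n)) = 13*(n + (-12 - 6*n)) = 13*(-12 - 5*n) = -156 - 65*n)
q = -149202
q/f(687) + 114224/((-21 - 266)**2) = -149202/(-156 - 65*687) + 114224/((-21 - 266)**2) = -149202/(-156 - 44655) + 114224/((-287)**2) = -149202/(-44811) + 114224/82369 = -149202*(-1/44811) + 114224*(1/82369) = 16578/4979 + 114224/82369 = 1934234578/410115251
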